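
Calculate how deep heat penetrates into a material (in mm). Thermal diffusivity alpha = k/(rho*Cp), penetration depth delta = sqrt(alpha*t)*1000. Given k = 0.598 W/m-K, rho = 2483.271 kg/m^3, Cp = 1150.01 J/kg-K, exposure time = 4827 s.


alpha = 0.598 / (2483.271 * 1150.01) = 2.0940e-07 m^2/s
alpha * t = 0.0010108
delta = sqrt(0.0010108) * 1000 = 31.793 mm

31.793 mm


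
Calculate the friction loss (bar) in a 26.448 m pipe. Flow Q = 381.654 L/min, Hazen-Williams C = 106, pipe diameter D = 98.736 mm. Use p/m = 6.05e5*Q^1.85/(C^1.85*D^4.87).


Q^1.85 = 59716
C^1.85 = 5582.3
D^4.87 = 5.1653e+09
p/m = 0.0012529 bar/m
p_total = 0.0012529 * 26.448 = 0.033138 bar

0.033138 bar


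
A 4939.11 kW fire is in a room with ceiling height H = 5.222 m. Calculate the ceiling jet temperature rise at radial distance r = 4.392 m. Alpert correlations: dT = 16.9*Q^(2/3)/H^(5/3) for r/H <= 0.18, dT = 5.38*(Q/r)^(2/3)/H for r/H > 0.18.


r/H = 4.392 / 5.222 = 0.84106
r/H > 0.18, so dT = 5.38*(Q/r)^(2/3)/H
Q/r = 1124.6
(Q/r)^(2/3) = 108.14
dT = 5.38 * 108.14 / 5.222 = 111.41 K

111.41 K


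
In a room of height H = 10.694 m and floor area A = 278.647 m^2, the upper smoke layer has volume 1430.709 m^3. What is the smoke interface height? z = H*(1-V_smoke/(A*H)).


V/(A*H) = 0.48013
1 - 0.48013 = 0.51987
z = 10.694 * 0.51987 = 5.5595 m

5.5595 m


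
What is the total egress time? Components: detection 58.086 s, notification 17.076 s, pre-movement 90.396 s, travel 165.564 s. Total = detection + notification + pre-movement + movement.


Total = 58.086 + 17.076 + 90.396 + 165.564 = 331.122 s

331.122 s


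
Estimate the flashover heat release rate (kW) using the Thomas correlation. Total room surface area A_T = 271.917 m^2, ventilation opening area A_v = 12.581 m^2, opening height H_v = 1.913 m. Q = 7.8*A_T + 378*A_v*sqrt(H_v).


7.8*A_T = 2121.0
sqrt(H_v) = 1.3831
378*A_v*sqrt(H_v) = 6577.6
Q = 2121.0 + 6577.6 = 8698.5 kW

8698.5 kW


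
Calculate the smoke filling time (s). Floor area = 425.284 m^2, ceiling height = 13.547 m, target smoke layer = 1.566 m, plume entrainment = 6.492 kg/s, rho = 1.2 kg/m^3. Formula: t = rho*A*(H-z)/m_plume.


H - z = 11.981 m
t = 1.2 * 425.284 * 11.981 / 6.492 = 941.84 s

941.84 s


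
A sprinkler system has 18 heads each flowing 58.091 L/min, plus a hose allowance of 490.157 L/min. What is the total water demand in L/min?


Sprinkler demand = 18 * 58.091 = 1045.638 L/min
Total = 1045.638 + 490.157 = 1535.795 L/min

1535.795 L/min


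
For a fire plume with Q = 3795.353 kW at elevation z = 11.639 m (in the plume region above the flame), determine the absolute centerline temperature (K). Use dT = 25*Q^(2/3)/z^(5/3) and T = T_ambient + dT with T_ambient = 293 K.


Q^(2/3) = 243.31
z^(5/3) = 59.776
dT = 25 * 243.31 / 59.776 = 101.76 K
T = 293 + 101.76 = 394.76 K

394.76 K


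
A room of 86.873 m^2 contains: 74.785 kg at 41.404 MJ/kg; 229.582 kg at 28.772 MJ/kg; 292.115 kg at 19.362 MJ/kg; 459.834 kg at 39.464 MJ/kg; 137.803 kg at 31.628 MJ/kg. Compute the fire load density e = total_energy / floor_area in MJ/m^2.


Total energy = 74.785*41.404 + 229.582*28.772 + 292.115*19.362 + 459.834*39.464 + 137.803*31.628
= 3096.398 + 6605.533 + 5655.931 + 18146.89 + 4358.433
= 37863.18 MJ
e = 37863.18 / 86.873 = 435.85 MJ/m^2

435.85 MJ/m^2


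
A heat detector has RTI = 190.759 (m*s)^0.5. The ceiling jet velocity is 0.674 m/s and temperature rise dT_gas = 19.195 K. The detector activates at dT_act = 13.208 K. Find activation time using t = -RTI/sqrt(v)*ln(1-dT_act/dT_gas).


dT_act/dT_gas = 0.68810
ln(1 - 0.68810) = -1.1651
t = -190.759 / sqrt(0.674) * -1.1651 = 270.71 s

270.71 s


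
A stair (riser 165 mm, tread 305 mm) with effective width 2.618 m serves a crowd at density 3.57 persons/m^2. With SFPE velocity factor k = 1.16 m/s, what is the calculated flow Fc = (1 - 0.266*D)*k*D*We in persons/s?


1 - 0.266*D = 1 - 0.266*3.57 = 0.050380
Fs = 0.050380 * 1.16 * 3.57 = 0.20863 persons/(s*m)
Fc = 0.20863 * 2.618 = 0.54620 persons/s

0.54620 persons/s


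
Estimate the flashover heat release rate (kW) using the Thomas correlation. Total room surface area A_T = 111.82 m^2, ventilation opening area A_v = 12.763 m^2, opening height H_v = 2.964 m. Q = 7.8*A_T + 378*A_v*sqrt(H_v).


7.8*A_T = 872.196
sqrt(H_v) = 1.7216
378*A_v*sqrt(H_v) = 8305.8
Q = 872.196 + 8305.8 = 9178.0 kW

9178.0 kW


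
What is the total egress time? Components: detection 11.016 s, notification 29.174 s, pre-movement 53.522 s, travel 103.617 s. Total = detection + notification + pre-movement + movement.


Total = 11.016 + 29.174 + 53.522 + 103.617 = 197.329 s

197.329 s


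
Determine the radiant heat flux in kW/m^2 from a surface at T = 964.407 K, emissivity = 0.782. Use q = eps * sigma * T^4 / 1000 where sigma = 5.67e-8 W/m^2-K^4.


T^4 = 8.6505e+11
q = 0.782 * 5.67e-8 * 8.6505e+11 / 1000 = 38.356 kW/m^2

38.356 kW/m^2


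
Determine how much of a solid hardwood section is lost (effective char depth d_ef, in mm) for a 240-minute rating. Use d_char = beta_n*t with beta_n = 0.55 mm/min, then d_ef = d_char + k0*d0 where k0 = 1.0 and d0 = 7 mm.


d_char = 0.55 * 240 = 132 mm
d_ef = 132 + 1.0*7 = 139 mm

139 mm


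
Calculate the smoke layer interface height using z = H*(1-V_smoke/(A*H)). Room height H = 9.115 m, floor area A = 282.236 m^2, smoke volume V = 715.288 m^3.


V/(A*H) = 0.27804
1 - 0.27804 = 0.72196
z = 9.115 * 0.72196 = 6.5806 m

6.5806 m


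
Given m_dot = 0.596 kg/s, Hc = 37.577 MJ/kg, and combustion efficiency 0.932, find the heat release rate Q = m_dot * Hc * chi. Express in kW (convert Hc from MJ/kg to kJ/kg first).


Hc = 37.577 MJ/kg = 37.577 * 1000 kJ/kg = 37577 kJ/kg
Q = 0.596 kg/s * 37577 kJ/kg * 0.932 = 20873 kW

20873 kW


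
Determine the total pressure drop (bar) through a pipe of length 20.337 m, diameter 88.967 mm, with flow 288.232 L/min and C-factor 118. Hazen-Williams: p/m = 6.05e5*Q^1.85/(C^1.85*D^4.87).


Q^1.85 = 35524
C^1.85 = 6807.4
D^4.87 = 3.1099e+09
p/m = 0.0010152 bar/m
p_total = 0.0010152 * 20.337 = 0.020646 bar

0.020646 bar


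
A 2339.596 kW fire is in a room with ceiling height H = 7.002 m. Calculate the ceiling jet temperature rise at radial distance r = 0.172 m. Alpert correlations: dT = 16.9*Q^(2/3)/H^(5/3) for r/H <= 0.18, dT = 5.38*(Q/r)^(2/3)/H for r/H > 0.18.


r/H = 0.172 / 7.002 = 0.024564
r/H <= 0.18, so dT = 16.9*Q^(2/3)/H^(5/3)
Q^(2/3) = 176.24
H^(5/3) = 25.627
dT = 16.9 * 176.24 / 25.627 = 116.22 K

116.22 K


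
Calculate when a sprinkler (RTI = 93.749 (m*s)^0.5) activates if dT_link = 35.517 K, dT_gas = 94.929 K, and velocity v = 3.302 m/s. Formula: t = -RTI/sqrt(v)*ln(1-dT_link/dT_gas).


dT_link/dT_gas = 0.37414
ln(1 - 0.37414) = -0.46863
t = -93.749 / sqrt(3.302) * -0.46863 = 24.177 s

24.177 s


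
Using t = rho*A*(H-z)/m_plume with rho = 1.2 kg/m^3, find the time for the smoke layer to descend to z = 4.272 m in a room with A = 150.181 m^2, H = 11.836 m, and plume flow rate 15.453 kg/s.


H - z = 7.564 m
t = 1.2 * 150.181 * 7.564 / 15.453 = 88.213 s

88.213 s


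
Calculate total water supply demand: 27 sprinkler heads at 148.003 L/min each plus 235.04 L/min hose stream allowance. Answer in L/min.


Sprinkler demand = 27 * 148.003 = 3996.081 L/min
Total = 3996.081 + 235.04 = 4231.121 L/min

4231.121 L/min


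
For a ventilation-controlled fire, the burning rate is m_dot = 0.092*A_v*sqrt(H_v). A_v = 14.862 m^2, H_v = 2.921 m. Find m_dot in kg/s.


sqrt(H_v) = 1.7091
m_dot = 0.092 * 14.862 * 1.7091 = 2.3369 kg/s

2.3369 kg/s


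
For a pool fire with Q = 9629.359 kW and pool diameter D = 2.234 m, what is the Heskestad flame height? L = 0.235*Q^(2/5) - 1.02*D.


Q^(2/5) = 39.214
0.235 * Q^(2/5) = 9.2152
1.02 * D = 2.2787
L = 6.9366 m

6.9366 m


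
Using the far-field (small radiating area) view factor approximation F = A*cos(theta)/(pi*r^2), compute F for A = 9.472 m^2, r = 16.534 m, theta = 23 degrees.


cos(23 deg) = 0.92050
pi*r^2 = 858.83
F = 9.472 * 0.92050 / 858.83 = 0.010152

0.010152


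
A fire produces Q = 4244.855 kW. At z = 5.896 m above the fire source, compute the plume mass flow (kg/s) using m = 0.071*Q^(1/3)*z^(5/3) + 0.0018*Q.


Q^(1/3) = 16.192
z^(5/3) = 19.243
First term = 0.071 * 16.192 * 19.243 = 22.121
Second term = 0.0018 * 4244.855 = 7.6407
m = 29.762 kg/s

29.762 kg/s


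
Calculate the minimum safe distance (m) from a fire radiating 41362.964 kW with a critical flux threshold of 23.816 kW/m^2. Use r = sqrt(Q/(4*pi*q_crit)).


4*pi*q_crit = 299.28
Q/(4*pi*q_crit) = 138.21
r = sqrt(138.21) = 11.756 m

11.756 m


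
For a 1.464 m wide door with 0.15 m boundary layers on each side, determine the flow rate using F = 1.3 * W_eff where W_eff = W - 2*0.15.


W_eff = 1.464 - 0.30 = 1.164 m
F = 1.3 * 1.164 = 1.5132 persons/s

1.5132 persons/s


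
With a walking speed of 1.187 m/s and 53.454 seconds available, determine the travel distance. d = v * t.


d = 1.187 * 53.454 = 63.450 m

63.450 m


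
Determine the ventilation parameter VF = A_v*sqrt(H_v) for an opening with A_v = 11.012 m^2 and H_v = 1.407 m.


sqrt(H_v) = 1.1862
VF = 11.012 * 1.1862 = 13.062 m^(5/2)

13.062 m^(5/2)


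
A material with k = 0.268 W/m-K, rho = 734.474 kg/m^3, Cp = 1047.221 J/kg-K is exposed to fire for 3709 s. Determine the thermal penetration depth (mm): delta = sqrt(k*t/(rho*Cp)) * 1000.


alpha = 0.268 / (734.474 * 1047.221) = 3.4843e-07 m^2/s
alpha * t = 0.0012923
delta = sqrt(0.0012923) * 1000 = 35.949 mm

35.949 mm


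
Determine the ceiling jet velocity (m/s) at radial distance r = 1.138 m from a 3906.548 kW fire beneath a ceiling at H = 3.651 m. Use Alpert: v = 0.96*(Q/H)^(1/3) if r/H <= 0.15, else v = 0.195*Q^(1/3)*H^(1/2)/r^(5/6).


r/H = 1.138 / 3.651 = 0.31170
r/H > 0.15, so v = 0.195*Q^(1/3)*H^(1/2)/r^(5/6)
Q^(1/3) = 15.749
H^(1/2) = 1.9108
r^(5/6) = 1.1137
v = 0.195 * 15.749 * 1.9108 / 1.1137 = 5.2689 m/s

5.2689 m/s


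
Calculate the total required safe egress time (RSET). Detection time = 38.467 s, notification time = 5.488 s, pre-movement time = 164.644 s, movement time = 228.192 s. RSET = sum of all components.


Total = 38.467 + 5.488 + 164.644 + 228.192 = 436.791 s

436.791 s


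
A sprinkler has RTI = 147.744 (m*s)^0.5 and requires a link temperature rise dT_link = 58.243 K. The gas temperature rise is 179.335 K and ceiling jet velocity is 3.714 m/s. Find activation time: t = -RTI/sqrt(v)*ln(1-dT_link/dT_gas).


dT_link/dT_gas = 0.32477
ln(1 - 0.32477) = -0.39270
t = -147.744 / sqrt(3.714) * -0.39270 = 30.106 s

30.106 s


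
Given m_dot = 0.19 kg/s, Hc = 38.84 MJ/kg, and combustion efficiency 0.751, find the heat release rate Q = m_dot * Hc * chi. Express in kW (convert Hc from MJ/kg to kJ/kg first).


Hc = 38.84 MJ/kg = 38.84 * 1000 kJ/kg = 38840 kJ/kg
Q = 0.19 kg/s * 38840 kJ/kg * 0.751 = 5542.1 kW

5542.1 kW


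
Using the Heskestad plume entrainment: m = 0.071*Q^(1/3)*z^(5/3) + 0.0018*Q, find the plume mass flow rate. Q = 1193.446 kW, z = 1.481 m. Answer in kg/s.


Q^(1/3) = 10.607
z^(5/3) = 1.9242
First term = 0.071 * 10.607 * 1.9242 = 1.4492
Second term = 0.0018 * 1193.446 = 2.1482
m = 3.5974 kg/s

3.5974 kg/s


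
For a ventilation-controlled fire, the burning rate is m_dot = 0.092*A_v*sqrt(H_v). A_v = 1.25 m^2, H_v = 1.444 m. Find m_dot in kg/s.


sqrt(H_v) = 1.2017
m_dot = 0.092 * 1.25 * 1.2017 = 0.13819 kg/s

0.13819 kg/s


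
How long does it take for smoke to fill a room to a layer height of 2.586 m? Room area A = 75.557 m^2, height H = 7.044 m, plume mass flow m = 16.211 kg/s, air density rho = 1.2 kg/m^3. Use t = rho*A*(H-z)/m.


H - z = 4.458 m
t = 1.2 * 75.557 * 4.458 / 16.211 = 24.934 s

24.934 s


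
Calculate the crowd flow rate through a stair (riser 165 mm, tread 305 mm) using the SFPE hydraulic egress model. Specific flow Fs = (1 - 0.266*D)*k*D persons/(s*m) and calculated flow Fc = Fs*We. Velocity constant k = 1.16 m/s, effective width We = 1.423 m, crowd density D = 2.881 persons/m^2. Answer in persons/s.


1 - 0.266*D = 1 - 0.266*2.881 = 0.23365
Fs = 0.23365 * 1.16 * 2.881 = 0.78086 persons/(s*m)
Fc = 0.78086 * 1.423 = 1.1112 persons/s

1.1112 persons/s


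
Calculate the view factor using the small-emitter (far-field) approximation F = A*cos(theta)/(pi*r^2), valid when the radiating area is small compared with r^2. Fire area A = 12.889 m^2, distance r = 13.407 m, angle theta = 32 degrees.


cos(32 deg) = 0.84805
pi*r^2 = 564.69
F = 12.889 * 0.84805 / 564.69 = 0.019356

0.019356


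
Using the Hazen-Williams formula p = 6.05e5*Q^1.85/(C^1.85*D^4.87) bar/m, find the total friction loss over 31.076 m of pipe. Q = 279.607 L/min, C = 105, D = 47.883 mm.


Q^1.85 = 33583
C^1.85 = 5485.3
D^4.87 = 1.5222e+08
p/m = 0.024332 bar/m
p_total = 0.024332 * 31.076 = 0.75616 bar

0.75616 bar


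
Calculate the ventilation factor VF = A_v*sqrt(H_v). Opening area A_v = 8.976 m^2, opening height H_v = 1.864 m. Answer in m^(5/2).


sqrt(H_v) = 1.3653
VF = 8.976 * 1.3653 = 12.255 m^(5/2)

12.255 m^(5/2)


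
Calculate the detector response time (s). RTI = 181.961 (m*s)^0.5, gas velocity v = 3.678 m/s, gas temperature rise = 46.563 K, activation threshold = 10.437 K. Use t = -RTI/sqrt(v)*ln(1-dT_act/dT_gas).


dT_act/dT_gas = 0.22415
ln(1 - 0.22415) = -0.25379
t = -181.961 / sqrt(3.678) * -0.25379 = 24.080 s

24.080 s


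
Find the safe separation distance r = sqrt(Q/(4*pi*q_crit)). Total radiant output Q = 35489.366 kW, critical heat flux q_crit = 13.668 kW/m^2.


4*pi*q_crit = 171.76
Q/(4*pi*q_crit) = 206.63
r = sqrt(206.63) = 14.374 m

14.374 m


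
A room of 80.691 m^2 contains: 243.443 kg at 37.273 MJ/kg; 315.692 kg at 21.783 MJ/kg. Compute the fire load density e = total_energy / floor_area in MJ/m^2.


Total energy = 243.443*37.273 + 315.692*21.783
= 9073.851 + 6876.719
= 15950.57 MJ
e = 15950.57 / 80.691 = 197.67 MJ/m^2

197.67 MJ/m^2


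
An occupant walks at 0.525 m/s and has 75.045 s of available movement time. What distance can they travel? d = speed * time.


d = 0.525 * 75.045 = 39.399 m

39.399 m


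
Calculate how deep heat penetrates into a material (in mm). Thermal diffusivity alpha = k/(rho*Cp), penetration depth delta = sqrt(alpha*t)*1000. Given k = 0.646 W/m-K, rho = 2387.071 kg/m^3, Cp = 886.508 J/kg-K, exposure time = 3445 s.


alpha = 0.646 / (2387.071 * 886.508) = 3.0527e-07 m^2/s
alpha * t = 0.0010517
delta = sqrt(0.0010517) * 1000 = 32.429 mm

32.429 mm


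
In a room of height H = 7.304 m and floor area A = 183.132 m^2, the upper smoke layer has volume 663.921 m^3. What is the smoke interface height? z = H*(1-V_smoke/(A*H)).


V/(A*H) = 0.49635
1 - 0.49635 = 0.50365
z = 7.304 * 0.50365 = 3.6786 m

3.6786 m


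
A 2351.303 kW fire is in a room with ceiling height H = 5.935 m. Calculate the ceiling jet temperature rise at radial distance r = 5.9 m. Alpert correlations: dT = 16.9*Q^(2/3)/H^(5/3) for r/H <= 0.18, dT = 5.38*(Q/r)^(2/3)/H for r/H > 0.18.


r/H = 5.9 / 5.935 = 0.99410
r/H > 0.18, so dT = 5.38*(Q/r)^(2/3)/H
Q/r = 398.53
(Q/r)^(2/3) = 54.155
dT = 5.38 * 54.155 / 5.935 = 49.091 K

49.091 K


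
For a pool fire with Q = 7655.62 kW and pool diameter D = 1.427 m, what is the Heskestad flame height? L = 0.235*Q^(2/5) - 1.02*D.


Q^(2/5) = 35.776
0.235 * Q^(2/5) = 8.4074
1.02 * D = 1.4555
L = 6.9518 m

6.9518 m


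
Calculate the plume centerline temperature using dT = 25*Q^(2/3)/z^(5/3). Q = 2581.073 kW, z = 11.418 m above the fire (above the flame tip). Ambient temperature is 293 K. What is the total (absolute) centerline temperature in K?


Q^(2/3) = 188.16
z^(5/3) = 57.896
dT = 25 * 188.16 / 57.896 = 81.250 K
T = 293 + 81.250 = 374.25 K

374.25 K


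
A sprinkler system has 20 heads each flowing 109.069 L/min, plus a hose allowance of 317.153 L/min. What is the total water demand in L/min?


Sprinkler demand = 20 * 109.069 = 2181.38 L/min
Total = 2181.38 + 317.153 = 2498.533 L/min

2498.533 L/min


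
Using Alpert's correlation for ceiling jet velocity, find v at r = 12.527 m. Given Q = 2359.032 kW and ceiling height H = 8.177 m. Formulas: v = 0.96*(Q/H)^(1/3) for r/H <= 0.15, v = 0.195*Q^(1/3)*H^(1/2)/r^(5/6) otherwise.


r/H = 12.527 / 8.177 = 1.5320
r/H > 0.15, so v = 0.195*Q^(1/3)*H^(1/2)/r^(5/6)
Q^(1/3) = 13.312
H^(1/2) = 2.8595
r^(5/6) = 8.2200
v = 0.195 * 13.312 * 2.8595 / 8.2200 = 0.90303 m/s

0.90303 m/s


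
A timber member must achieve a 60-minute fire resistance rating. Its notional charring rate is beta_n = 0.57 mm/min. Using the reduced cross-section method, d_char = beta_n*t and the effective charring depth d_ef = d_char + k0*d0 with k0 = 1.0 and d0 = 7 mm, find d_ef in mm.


d_char = 0.57 * 60 = 34.2 mm
d_ef = 34.2 + 1.0*7 = 41.2 mm

41.2 mm


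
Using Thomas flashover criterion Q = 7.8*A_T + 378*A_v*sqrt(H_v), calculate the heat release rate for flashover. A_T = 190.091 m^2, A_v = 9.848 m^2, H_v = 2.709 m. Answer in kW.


7.8*A_T = 1482.7
sqrt(H_v) = 1.6459
378*A_v*sqrt(H_v) = 6127.0
Q = 1482.7 + 6127.0 = 7609.7 kW

7609.7 kW


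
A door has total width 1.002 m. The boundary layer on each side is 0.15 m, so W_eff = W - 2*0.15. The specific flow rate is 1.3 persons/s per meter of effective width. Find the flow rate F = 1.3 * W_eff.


W_eff = 1.002 - 0.30 = 0.702 m
F = 1.3 * 0.702 = 0.91260 persons/s

0.91260 persons/s


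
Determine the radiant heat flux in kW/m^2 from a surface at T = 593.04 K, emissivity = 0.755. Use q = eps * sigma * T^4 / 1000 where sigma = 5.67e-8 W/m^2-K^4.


T^4 = 1.2369e+11
q = 0.755 * 5.67e-8 * 1.2369e+11 / 1000 = 5.2950 kW/m^2

5.2950 kW/m^2


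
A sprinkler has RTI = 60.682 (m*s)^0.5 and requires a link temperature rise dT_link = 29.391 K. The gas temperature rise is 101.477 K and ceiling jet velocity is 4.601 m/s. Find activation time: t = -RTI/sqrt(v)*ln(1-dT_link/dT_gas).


dT_link/dT_gas = 0.28963
ln(1 - 0.28963) = -0.34197
t = -60.682 / sqrt(4.601) * -0.34197 = 9.6744 s

9.6744 s


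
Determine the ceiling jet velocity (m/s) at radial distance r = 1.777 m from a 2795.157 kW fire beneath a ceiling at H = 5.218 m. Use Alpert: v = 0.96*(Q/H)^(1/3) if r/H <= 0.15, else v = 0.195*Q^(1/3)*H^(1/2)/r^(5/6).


r/H = 1.777 / 5.218 = 0.34055
r/H > 0.15, so v = 0.195*Q^(1/3)*H^(1/2)/r^(5/6)
Q^(1/3) = 14.086
H^(1/2) = 2.2843
r^(5/6) = 1.6146
v = 0.195 * 14.086 * 2.2843 / 1.6146 = 3.8861 m/s

3.8861 m/s


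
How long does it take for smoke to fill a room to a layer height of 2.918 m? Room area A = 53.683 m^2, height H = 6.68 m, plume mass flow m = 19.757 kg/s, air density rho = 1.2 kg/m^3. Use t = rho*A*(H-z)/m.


H - z = 3.762 m
t = 1.2 * 53.683 * 3.762 / 19.757 = 12.266 s

12.266 s


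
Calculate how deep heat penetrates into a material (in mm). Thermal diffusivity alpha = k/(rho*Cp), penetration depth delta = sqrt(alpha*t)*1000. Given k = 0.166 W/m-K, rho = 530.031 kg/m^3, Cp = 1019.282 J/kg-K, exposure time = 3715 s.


alpha = 0.166 / (530.031 * 1019.282) = 3.0726e-07 m^2/s
alpha * t = 0.0011415
delta = sqrt(0.0011415) * 1000 = 33.786 mm

33.786 mm


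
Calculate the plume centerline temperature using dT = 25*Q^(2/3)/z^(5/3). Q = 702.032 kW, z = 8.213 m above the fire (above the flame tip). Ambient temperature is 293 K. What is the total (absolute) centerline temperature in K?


Q^(2/3) = 78.990
z^(5/3) = 33.433
dT = 25 * 78.990 / 33.433 = 59.067 K
T = 293 + 59.067 = 352.07 K

352.07 K


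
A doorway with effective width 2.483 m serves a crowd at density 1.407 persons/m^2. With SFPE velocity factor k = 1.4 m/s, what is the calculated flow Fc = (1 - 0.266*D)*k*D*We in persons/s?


1 - 0.266*D = 1 - 0.266*1.407 = 0.62574
Fs = 0.62574 * 1.4 * 1.407 = 1.2326 persons/(s*m)
Fc = 1.2326 * 2.483 = 3.0605 persons/s

3.0605 persons/s


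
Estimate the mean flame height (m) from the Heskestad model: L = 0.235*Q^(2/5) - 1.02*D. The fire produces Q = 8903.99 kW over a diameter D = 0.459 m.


Q^(2/5) = 38.004
0.235 * Q^(2/5) = 8.9310
1.02 * D = 0.46818
L = 8.4629 m

8.4629 m


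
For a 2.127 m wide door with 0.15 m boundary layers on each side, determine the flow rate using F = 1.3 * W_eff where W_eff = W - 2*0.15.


W_eff = 2.127 - 0.30 = 1.827 m
F = 1.3 * 1.827 = 2.3751 persons/s

2.3751 persons/s


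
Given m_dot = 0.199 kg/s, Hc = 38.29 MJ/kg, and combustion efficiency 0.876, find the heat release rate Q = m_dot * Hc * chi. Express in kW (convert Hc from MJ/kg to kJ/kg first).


Hc = 38.29 MJ/kg = 38.29 * 1000 kJ/kg = 38290 kJ/kg
Q = 0.199 kg/s * 38290 kJ/kg * 0.876 = 6674.9 kW

6674.9 kW


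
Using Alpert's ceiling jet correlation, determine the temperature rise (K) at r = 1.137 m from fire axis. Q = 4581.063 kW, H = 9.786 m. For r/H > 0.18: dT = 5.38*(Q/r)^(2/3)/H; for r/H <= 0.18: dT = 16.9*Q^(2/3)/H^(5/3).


r/H = 1.137 / 9.786 = 0.11619
r/H <= 0.18, so dT = 16.9*Q^(2/3)/H^(5/3)
Q^(2/3) = 275.83
H^(5/3) = 44.772
dT = 16.9 * 275.83 / 44.772 = 104.12 K

104.12 K


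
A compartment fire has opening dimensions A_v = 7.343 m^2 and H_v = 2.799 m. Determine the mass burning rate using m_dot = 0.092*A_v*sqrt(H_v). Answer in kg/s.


sqrt(H_v) = 1.6730
m_dot = 0.092 * 7.343 * 1.6730 = 1.1302 kg/s

1.1302 kg/s


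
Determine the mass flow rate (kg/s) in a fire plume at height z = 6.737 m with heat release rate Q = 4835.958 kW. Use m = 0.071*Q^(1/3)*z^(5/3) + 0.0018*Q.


Q^(1/3) = 16.911
z^(5/3) = 24.031
First term = 0.071 * 16.911 * 24.031 = 28.853
Second term = 0.0018 * 4835.958 = 8.7047
m = 37.558 kg/s

37.558 kg/s


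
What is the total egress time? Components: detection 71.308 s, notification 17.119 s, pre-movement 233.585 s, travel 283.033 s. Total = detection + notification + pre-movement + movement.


Total = 71.308 + 17.119 + 233.585 + 283.033 = 605.045 s

605.045 s


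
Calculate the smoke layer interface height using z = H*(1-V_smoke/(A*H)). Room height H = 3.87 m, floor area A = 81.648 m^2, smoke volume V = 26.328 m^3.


V/(A*H) = 0.083322
1 - 0.083322 = 0.91668
z = 3.87 * 0.91668 = 3.5475 m

3.5475 m


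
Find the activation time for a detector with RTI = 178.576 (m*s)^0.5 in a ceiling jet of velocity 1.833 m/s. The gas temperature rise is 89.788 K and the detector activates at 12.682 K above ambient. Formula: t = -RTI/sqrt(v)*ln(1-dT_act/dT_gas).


dT_act/dT_gas = 0.14124
ln(1 - 0.14124) = -0.15227
t = -178.576 / sqrt(1.833) * -0.15227 = 20.084 s

20.084 s


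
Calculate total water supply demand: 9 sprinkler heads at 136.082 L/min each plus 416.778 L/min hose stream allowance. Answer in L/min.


Sprinkler demand = 9 * 136.082 = 1224.738 L/min
Total = 1224.738 + 416.778 = 1641.516 L/min

1641.516 L/min


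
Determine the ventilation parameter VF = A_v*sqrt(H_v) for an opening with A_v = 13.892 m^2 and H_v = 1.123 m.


sqrt(H_v) = 1.0597
VF = 13.892 * 1.0597 = 14.722 m^(5/2)

14.722 m^(5/2)


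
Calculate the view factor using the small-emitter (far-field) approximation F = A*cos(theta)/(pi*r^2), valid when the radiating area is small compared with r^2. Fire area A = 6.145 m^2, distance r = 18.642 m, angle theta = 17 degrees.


cos(17 deg) = 0.95630
pi*r^2 = 1091.8
F = 6.145 * 0.95630 / 1091.8 = 0.0053825

0.0053825


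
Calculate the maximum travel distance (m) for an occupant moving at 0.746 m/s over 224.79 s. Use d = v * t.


d = 0.746 * 224.79 = 167.69 m

167.69 m


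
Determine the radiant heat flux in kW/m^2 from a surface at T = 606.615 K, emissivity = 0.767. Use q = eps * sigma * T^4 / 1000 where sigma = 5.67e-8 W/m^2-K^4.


T^4 = 1.3541e+11
q = 0.767 * 5.67e-8 * 1.3541e+11 / 1000 = 5.8889 kW/m^2

5.8889 kW/m^2


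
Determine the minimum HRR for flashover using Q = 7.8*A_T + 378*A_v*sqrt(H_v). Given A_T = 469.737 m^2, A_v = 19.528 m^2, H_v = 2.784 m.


7.8*A_T = 3663.9
sqrt(H_v) = 1.6685
378*A_v*sqrt(H_v) = 12316
Q = 3663.9 + 12316 = 15980 kW

15980 kW


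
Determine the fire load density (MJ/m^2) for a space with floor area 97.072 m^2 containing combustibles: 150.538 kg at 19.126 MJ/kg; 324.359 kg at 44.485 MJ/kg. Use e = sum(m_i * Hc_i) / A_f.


Total energy = 150.538*19.126 + 324.359*44.485
= 2879.190 + 14429.11
= 17308.30 MJ
e = 17308.30 / 97.072 = 178.30 MJ/m^2

178.30 MJ/m^2


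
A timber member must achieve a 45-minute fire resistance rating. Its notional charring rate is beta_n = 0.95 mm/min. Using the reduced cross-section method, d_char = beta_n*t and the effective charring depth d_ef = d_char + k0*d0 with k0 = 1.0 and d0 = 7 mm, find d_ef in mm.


d_char = 0.95 * 45 = 42.75 mm
d_ef = 42.75 + 1.0*7 = 49.75 mm

49.75 mm


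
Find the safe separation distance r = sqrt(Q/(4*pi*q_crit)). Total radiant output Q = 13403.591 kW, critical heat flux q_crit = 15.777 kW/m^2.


4*pi*q_crit = 198.26
Q/(4*pi*q_crit) = 67.606
r = sqrt(67.606) = 8.2223 m

8.2223 m


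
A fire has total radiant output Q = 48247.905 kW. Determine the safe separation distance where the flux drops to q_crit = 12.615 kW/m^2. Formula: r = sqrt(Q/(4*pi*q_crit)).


4*pi*q_crit = 158.52
Q/(4*pi*q_crit) = 304.36
r = sqrt(304.36) = 17.446 m

17.446 m


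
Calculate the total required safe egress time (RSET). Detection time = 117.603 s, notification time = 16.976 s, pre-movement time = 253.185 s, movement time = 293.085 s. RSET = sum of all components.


Total = 117.603 + 16.976 + 253.185 + 293.085 = 680.849 s

680.849 s


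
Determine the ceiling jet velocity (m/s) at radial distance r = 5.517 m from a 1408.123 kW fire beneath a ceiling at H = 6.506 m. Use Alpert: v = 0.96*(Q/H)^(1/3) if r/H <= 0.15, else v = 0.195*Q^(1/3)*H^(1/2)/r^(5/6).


r/H = 5.517 / 6.506 = 0.84799
r/H > 0.15, so v = 0.195*Q^(1/3)*H^(1/2)/r^(5/6)
Q^(1/3) = 11.208
H^(1/2) = 2.5507
r^(5/6) = 4.1504
v = 0.195 * 11.208 * 2.5507 / 4.1504 = 1.3432 m/s

1.3432 m/s


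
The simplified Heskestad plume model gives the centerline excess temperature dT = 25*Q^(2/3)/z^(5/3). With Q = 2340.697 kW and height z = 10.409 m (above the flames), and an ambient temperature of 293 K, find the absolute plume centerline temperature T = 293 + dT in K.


Q^(2/3) = 176.29
z^(5/3) = 49.623
dT = 25 * 176.29 / 49.623 = 88.815 K
T = 293 + 88.815 = 381.82 K

381.82 K


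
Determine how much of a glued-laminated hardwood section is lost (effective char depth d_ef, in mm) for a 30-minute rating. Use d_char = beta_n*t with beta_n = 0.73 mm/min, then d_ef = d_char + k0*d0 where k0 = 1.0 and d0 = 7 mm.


d_char = 0.73 * 30 = 21.9 mm
d_ef = 21.9 + 1.0*7 = 28.9 mm

28.9 mm


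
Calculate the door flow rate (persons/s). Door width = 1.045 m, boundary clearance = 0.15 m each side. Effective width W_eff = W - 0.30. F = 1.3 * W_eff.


W_eff = 1.045 - 0.30 = 0.745 m
F = 1.3 * 0.745 = 0.96850 persons/s

0.96850 persons/s


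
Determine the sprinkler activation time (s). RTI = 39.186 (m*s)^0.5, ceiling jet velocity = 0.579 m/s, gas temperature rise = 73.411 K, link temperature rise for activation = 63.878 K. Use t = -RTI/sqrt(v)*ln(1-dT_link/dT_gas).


dT_link/dT_gas = 0.87014
ln(1 - 0.87014) = -2.0413
t = -39.186 / sqrt(0.579) * -2.0413 = 105.12 s

105.12 s


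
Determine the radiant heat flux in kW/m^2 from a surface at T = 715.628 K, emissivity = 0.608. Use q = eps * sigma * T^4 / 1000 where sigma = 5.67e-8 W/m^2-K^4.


T^4 = 2.6227e+11
q = 0.608 * 5.67e-8 * 2.6227e+11 / 1000 = 9.0414 kW/m^2

9.0414 kW/m^2


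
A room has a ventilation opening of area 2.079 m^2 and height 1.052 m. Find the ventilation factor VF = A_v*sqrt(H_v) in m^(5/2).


sqrt(H_v) = 1.0257
VF = 2.079 * 1.0257 = 2.1324 m^(5/2)

2.1324 m^(5/2)


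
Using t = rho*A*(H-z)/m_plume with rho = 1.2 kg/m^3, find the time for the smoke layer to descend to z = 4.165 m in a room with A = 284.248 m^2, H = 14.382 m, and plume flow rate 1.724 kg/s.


H - z = 10.217 m
t = 1.2 * 284.248 * 10.217 / 1.724 = 2021.5 s

2021.5 s


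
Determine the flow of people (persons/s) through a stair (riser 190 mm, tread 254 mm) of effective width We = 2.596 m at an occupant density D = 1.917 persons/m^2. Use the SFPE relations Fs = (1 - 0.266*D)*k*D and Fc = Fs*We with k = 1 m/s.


1 - 0.266*D = 1 - 0.266*1.917 = 0.49008
Fs = 0.49008 * 1 * 1.917 = 0.93948 persons/(s*m)
Fc = 0.93948 * 2.596 = 2.4389 persons/s

2.4389 persons/s


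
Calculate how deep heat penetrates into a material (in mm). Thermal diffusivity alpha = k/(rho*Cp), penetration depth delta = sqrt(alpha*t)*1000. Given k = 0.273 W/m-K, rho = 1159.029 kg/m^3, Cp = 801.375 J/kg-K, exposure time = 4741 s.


alpha = 0.273 / (1159.029 * 801.375) = 2.9392e-07 m^2/s
alpha * t = 0.0013935
delta = sqrt(0.0013935) * 1000 = 37.329 mm

37.329 mm


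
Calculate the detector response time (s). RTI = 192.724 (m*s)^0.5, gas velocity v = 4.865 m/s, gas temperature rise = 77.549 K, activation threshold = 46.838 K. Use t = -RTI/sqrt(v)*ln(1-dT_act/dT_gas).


dT_act/dT_gas = 0.60398
ln(1 - 0.60398) = -0.92629
t = -192.724 / sqrt(4.865) * -0.92629 = 80.936 s

80.936 s


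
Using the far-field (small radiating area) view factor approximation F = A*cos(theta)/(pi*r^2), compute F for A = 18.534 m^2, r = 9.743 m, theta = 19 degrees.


cos(19 deg) = 0.94552
pi*r^2 = 298.22
F = 18.534 * 0.94552 / 298.22 = 0.058763

0.058763


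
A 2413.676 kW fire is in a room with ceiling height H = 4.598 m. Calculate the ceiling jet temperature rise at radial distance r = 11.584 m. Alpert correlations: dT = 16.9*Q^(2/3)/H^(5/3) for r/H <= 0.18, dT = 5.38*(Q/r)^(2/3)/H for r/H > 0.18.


r/H = 11.584 / 4.598 = 2.5194
r/H > 0.18, so dT = 5.38*(Q/r)^(2/3)/H
Q/r = 208.36
(Q/r)^(2/3) = 35.146
dT = 5.38 * 35.146 / 4.598 = 41.124 K

41.124 K


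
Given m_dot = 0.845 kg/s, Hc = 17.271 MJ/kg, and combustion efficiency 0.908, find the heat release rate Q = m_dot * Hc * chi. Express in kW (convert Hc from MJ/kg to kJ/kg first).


Hc = 17.271 MJ/kg = 17.271 * 1000 kJ/kg = 17271 kJ/kg
Q = 0.845 kg/s * 17271 kJ/kg * 0.908 = 13251 kW

13251 kW


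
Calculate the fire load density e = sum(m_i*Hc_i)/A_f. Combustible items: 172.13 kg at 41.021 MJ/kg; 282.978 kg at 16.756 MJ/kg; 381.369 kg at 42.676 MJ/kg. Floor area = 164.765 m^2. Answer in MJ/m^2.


Total energy = 172.13*41.021 + 282.978*16.756 + 381.369*42.676
= 7060.945 + 4741.579 + 16275.30
= 28077.83 MJ
e = 28077.83 / 164.765 = 170.41 MJ/m^2

170.41 MJ/m^2


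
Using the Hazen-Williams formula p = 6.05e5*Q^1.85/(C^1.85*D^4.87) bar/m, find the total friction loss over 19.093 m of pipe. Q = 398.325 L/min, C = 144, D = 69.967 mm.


Q^1.85 = 64631
C^1.85 = 9839.4
D^4.87 = 9.6523e+08
p/m = 0.0041171 bar/m
p_total = 0.0041171 * 19.093 = 0.078608 bar

0.078608 bar


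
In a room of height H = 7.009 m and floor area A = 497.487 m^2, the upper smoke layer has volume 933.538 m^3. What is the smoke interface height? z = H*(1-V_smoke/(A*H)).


V/(A*H) = 0.26773
1 - 0.26773 = 0.73227
z = 7.009 * 0.73227 = 5.1325 m

5.1325 m


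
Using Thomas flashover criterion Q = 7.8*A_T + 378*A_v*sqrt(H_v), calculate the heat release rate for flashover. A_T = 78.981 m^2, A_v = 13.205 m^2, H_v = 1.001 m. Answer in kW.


7.8*A_T = 616.05
sqrt(H_v) = 1.0005
378*A_v*sqrt(H_v) = 4994.0
Q = 616.05 + 4994.0 = 5610.0 kW

5610.0 kW


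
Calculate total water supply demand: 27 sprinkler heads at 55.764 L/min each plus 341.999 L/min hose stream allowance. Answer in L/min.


Sprinkler demand = 27 * 55.764 = 1505.628 L/min
Total = 1505.628 + 341.999 = 1847.627 L/min

1847.627 L/min


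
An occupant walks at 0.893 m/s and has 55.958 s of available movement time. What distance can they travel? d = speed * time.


d = 0.893 * 55.958 = 49.970 m

49.970 m


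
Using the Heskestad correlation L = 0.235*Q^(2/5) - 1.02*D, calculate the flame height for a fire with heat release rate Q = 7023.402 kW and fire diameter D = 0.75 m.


Q^(2/5) = 34.564
0.235 * Q^(2/5) = 8.1224
1.02 * D = 0.765
L = 7.3574 m

7.3574 m


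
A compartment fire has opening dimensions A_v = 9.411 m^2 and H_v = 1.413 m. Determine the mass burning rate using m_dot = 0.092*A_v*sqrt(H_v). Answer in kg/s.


sqrt(H_v) = 1.1887
m_dot = 0.092 * 9.411 * 1.1887 = 1.0292 kg/s

1.0292 kg/s


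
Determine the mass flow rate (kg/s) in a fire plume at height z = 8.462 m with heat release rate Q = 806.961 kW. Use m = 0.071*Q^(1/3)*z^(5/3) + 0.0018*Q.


Q^(1/3) = 9.3100
z^(5/3) = 35.139
First term = 0.071 * 9.3100 * 35.139 = 23.227
Second term = 0.0018 * 806.961 = 1.4525
m = 24.680 kg/s

24.680 kg/s


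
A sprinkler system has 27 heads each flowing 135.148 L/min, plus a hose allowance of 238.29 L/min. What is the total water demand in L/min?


Sprinkler demand = 27 * 135.148 = 3648.996 L/min
Total = 3648.996 + 238.29 = 3887.286 L/min

3887.286 L/min


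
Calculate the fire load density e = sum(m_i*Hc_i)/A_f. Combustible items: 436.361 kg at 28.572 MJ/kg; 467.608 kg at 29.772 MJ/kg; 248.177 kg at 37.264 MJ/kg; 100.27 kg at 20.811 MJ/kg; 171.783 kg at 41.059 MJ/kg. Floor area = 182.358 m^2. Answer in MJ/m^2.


Total energy = 436.361*28.572 + 467.608*29.772 + 248.177*37.264 + 100.27*20.811 + 171.783*41.059
= 12467.71 + 13921.63 + 9248.068 + 2086.719 + 7053.238
= 44777.36 MJ
e = 44777.36 / 182.358 = 245.55 MJ/m^2

245.55 MJ/m^2


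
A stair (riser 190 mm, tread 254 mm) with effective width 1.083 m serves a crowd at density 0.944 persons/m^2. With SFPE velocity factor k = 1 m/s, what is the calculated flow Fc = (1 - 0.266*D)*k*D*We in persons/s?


1 - 0.266*D = 1 - 0.266*0.944 = 0.74890
Fs = 0.74890 * 1 * 0.944 = 0.70696 persons/(s*m)
Fc = 0.70696 * 1.083 = 0.76564 persons/s

0.76564 persons/s


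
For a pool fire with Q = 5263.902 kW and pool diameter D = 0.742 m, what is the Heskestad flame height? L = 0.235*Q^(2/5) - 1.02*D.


Q^(2/5) = 30.798
0.235 * Q^(2/5) = 7.2375
1.02 * D = 0.75684
L = 6.4807 m

6.4807 m


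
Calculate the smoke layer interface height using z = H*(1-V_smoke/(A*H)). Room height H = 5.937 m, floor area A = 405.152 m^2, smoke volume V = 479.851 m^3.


V/(A*H) = 0.19949
1 - 0.19949 = 0.80051
z = 5.937 * 0.80051 = 4.7526 m

4.7526 m


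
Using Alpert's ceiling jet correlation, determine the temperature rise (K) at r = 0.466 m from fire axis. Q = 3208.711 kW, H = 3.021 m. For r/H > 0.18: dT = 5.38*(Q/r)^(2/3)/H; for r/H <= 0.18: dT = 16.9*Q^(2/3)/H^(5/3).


r/H = 0.466 / 3.021 = 0.15425
r/H <= 0.18, so dT = 16.9*Q^(2/3)/H^(5/3)
Q^(2/3) = 217.55
H^(5/3) = 6.3132
dT = 16.9 * 217.55 / 6.3132 = 582.36 K

582.36 K


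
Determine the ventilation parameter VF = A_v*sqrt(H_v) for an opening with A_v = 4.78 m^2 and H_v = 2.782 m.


sqrt(H_v) = 1.6679
VF = 4.78 * 1.6679 = 7.9727 m^(5/2)

7.9727 m^(5/2)


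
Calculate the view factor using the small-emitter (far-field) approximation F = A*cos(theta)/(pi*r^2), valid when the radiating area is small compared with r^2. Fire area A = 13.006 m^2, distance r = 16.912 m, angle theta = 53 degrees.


cos(53 deg) = 0.60182
pi*r^2 = 898.54
F = 13.006 * 0.60182 / 898.54 = 0.0087110

0.0087110


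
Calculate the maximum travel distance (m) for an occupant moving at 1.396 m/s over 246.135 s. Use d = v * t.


d = 1.396 * 246.135 = 343.60 m

343.60 m


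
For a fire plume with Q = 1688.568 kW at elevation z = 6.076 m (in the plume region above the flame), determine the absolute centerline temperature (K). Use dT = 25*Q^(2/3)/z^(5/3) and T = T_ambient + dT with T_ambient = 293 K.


Q^(2/3) = 141.80
z^(5/3) = 20.232
dT = 25 * 141.80 / 20.232 = 175.22 K
T = 293 + 175.22 = 468.22 K

468.22 K


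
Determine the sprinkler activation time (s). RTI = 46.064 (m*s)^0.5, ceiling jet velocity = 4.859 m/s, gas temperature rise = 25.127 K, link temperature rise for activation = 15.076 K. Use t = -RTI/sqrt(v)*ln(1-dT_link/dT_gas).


dT_link/dT_gas = 0.59999
ln(1 - 0.59999) = -0.91627
t = -46.064 / sqrt(4.859) * -0.91627 = 19.147 s

19.147 s


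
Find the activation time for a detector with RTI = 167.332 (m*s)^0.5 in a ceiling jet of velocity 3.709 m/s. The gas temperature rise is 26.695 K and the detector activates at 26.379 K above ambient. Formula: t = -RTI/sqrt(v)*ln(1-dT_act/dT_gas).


dT_act/dT_gas = 0.98816
ln(1 - 0.98816) = -4.4365
t = -167.332 / sqrt(3.709) * -4.4365 = 385.47 s

385.47 s


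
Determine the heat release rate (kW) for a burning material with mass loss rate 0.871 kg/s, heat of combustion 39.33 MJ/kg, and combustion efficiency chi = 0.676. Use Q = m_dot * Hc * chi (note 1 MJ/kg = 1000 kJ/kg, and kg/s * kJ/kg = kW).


Hc = 39.33 MJ/kg = 39.33 * 1000 kJ/kg = 39330 kJ/kg
Q = 0.871 kg/s * 39330 kJ/kg * 0.676 = 23157 kW

23157 kW


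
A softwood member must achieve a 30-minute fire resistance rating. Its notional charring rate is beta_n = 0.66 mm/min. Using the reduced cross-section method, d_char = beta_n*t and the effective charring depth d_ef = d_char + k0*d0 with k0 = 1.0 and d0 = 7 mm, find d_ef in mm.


d_char = 0.66 * 30 = 19.8 mm
d_ef = 19.8 + 1.0*7 = 26.8 mm

26.8 mm


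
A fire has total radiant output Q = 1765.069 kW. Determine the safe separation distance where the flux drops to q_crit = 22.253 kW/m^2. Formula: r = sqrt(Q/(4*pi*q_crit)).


4*pi*q_crit = 279.64
Q/(4*pi*q_crit) = 6.3119
r = sqrt(6.3119) = 2.5124 m

2.5124 m


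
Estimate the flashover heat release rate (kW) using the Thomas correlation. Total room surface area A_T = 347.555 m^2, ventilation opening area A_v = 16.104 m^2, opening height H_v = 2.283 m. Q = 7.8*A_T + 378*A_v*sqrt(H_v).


7.8*A_T = 2710.929
sqrt(H_v) = 1.5110
378*A_v*sqrt(H_v) = 9197.7
Q = 2710.929 + 9197.7 = 11909 kW

11909 kW


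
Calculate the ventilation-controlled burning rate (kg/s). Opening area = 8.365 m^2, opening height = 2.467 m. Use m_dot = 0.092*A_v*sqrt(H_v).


sqrt(H_v) = 1.5707
m_dot = 0.092 * 8.365 * 1.5707 = 1.2088 kg/s

1.2088 kg/s


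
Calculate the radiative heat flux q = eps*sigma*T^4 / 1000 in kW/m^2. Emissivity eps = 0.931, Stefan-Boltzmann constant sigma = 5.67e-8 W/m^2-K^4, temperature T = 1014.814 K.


T^4 = 1.0606e+12
q = 0.931 * 5.67e-8 * 1.0606e+12 / 1000 = 55.986 kW/m^2

55.986 kW/m^2


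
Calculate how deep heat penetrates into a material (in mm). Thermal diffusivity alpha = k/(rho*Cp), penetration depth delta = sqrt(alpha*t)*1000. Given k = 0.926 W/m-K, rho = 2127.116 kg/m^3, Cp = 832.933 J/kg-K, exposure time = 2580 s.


alpha = 0.926 / (2127.116 * 832.933) = 5.2265e-07 m^2/s
alpha * t = 0.0013484
delta = sqrt(0.0013484) * 1000 = 36.721 mm

36.721 mm


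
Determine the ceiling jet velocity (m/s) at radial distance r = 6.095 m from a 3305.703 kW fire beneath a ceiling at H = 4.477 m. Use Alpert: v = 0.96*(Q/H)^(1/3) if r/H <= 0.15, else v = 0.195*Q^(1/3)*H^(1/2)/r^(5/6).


r/H = 6.095 / 4.477 = 1.3614
r/H > 0.15, so v = 0.195*Q^(1/3)*H^(1/2)/r^(5/6)
Q^(1/3) = 14.897
H^(1/2) = 2.1159
r^(5/6) = 4.5097
v = 0.195 * 14.897 * 2.1159 / 4.5097 = 1.3629 m/s

1.3629 m/s


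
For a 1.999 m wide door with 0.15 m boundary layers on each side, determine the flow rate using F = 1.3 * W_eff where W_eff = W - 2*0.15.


W_eff = 1.999 - 0.30 = 1.699 m
F = 1.3 * 1.699 = 2.2087 persons/s

2.2087 persons/s


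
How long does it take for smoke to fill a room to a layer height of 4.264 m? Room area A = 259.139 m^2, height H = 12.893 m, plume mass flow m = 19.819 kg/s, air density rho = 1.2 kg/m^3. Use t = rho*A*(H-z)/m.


H - z = 8.629 m
t = 1.2 * 259.139 * 8.629 / 19.819 = 135.39 s

135.39 s


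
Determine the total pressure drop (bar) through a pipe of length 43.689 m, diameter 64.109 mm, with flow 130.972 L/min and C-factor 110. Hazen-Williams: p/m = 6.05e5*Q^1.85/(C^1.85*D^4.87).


Q^1.85 = 8256.2
C^1.85 = 5978.3
D^4.87 = 6.3052e+08
p/m = 0.0013251 bar/m
p_total = 0.0013251 * 43.689 = 0.057894 bar

0.057894 bar


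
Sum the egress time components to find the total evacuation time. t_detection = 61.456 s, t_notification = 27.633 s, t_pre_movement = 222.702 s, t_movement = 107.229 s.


Total = 61.456 + 27.633 + 222.702 + 107.229 = 419.02 s

419.02 s
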